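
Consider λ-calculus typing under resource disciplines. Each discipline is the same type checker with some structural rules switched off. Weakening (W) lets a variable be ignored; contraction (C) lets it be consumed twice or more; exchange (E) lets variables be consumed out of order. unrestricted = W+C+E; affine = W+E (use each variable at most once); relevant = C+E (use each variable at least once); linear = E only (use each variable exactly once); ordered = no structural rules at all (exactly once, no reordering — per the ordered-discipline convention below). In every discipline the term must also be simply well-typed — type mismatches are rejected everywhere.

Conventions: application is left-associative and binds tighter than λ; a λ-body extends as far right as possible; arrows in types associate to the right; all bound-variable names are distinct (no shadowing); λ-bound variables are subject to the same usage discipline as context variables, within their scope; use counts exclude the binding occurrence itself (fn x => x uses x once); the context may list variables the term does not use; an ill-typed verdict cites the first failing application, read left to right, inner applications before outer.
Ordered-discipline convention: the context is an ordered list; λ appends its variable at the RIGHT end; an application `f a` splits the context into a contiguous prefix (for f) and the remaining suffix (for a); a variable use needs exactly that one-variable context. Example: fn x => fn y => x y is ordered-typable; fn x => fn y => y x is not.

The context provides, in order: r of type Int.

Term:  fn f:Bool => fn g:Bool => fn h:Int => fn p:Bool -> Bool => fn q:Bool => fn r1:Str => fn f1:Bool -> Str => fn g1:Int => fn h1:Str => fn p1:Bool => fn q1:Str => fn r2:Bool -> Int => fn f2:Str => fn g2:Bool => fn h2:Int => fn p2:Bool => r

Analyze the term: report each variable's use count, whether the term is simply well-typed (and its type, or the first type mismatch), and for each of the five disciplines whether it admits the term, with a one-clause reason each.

counts: r ×1; f [bound] ×0; g [bound] ×0; h [bound] ×0; p [bound] ×0; q [bound] ×0; r1 [bound] ×0; f1 [bound] ×0; g1 [bound] ×0; h1 [bound] ×0; p1 [bound] ×0; q1 [bound] ×0; r2 [bound] ×0; f2 [bound] ×0; g2 [bound] ×0; h2 [bound] ×0; p2 [bound] ×0
use order (left to right): r
typing: the term checks, with type Bool -> Bool -> Int -> (Bool -> Bool) -> Bool -> Str -> (Bool -> Str) -> Int -> Str -> Bool -> Str -> (Bool -> Int) -> Str -> Bool -> Int -> Bool -> Int
ordered: ✗, unused: f, g, h, p, q, r1, f1, g1, h1, p1, q1, r2, f2, g2, h2, p2 — weakening required
linear: ✗, unused: f, g, h, p, q, r1, f1, g1, h1, p1, q1, r2, f2, g2, h2, p2 — weakening required
affine: ✓, no duplicate uses among r, f, g, h, p, q, r1, f1, g1, h1, p1, q1, r2, f2, g2, h2, p2
relevant: ✗, unused: f, g, h, p, q, r1, f1, g1, h1, p1, q1, r2, f2, g2, h2, p2 — weakening required
unrestricted: ✓, well-typed at Bool -> Bool -> Int -> (Bool -> Bool) -> Bool -> Str -> (Bool -> Str) -> Int -> Str -> Bool -> Str -> (Bool -> Int) -> Str -> Bool -> Int -> Bool -> Int; no restrictions here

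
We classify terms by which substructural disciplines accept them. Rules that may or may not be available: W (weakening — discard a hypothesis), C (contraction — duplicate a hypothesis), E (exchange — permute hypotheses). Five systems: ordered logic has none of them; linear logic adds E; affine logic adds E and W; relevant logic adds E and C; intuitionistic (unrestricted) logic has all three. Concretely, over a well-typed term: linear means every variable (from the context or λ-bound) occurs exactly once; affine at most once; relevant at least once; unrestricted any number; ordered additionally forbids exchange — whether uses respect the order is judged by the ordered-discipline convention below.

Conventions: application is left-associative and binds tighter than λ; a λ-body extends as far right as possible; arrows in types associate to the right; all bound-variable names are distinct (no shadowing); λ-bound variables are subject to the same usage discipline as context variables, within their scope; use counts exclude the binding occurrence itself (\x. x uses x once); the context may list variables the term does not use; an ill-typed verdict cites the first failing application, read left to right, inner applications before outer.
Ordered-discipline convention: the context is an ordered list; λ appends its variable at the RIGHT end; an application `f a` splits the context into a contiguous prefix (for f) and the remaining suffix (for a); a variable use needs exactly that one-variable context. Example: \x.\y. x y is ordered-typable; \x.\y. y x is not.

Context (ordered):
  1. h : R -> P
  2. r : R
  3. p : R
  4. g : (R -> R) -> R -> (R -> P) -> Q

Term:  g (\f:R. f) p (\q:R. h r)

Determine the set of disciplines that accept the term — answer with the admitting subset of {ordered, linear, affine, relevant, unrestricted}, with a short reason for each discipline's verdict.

admitted by: affine, unrestricted
use counts: h: 1; r: 1; p: 1; g: 1; f (λ-bound): 1; q (λ-bound): 0
uses in reading order: g, f, p, h, r
typing: ✓ — Q
ordered: ✗, needs weakening: q unused
linear: ✗, needs weakening: q unused
affine: ✓, at most one use each (h, r, p, g, f, q)
relevant: ✗, needs weakening: q unused
unrestricted: ✓, simply typable at Q; W, C, E all held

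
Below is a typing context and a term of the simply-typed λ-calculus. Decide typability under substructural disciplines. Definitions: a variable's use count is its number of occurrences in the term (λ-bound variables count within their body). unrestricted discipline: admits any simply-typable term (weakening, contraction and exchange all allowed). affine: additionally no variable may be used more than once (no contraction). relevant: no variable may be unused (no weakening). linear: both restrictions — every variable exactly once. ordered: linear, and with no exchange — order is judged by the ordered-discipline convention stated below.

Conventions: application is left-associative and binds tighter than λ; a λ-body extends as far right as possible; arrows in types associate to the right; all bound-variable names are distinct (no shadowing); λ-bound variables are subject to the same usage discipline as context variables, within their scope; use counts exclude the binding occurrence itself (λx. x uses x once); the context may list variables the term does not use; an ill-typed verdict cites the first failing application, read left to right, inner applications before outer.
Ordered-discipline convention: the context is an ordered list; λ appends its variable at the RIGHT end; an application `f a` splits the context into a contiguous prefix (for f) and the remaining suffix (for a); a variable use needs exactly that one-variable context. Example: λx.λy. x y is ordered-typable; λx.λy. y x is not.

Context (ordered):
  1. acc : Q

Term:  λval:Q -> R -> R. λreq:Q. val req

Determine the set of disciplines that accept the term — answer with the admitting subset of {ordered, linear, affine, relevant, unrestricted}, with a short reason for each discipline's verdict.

accepted by: affine, unrestricted
usage: acc ×0, val (bound) ×1, req (bound) ×1
uses in reading order: val, req
typing: ✓ — (Q -> R -> R) -> Q -> R -> R
ordered: ✗, unused: acc — weakening required
linear: ✗, unused: acc — weakening required
affine: ✓, none of acc, val, req used more than once
relevant: ✗, unused: acc — weakening required
unrestricted: ✓, simply typable at (Q -> R -> R) -> Q -> R -> R; W, C, E all held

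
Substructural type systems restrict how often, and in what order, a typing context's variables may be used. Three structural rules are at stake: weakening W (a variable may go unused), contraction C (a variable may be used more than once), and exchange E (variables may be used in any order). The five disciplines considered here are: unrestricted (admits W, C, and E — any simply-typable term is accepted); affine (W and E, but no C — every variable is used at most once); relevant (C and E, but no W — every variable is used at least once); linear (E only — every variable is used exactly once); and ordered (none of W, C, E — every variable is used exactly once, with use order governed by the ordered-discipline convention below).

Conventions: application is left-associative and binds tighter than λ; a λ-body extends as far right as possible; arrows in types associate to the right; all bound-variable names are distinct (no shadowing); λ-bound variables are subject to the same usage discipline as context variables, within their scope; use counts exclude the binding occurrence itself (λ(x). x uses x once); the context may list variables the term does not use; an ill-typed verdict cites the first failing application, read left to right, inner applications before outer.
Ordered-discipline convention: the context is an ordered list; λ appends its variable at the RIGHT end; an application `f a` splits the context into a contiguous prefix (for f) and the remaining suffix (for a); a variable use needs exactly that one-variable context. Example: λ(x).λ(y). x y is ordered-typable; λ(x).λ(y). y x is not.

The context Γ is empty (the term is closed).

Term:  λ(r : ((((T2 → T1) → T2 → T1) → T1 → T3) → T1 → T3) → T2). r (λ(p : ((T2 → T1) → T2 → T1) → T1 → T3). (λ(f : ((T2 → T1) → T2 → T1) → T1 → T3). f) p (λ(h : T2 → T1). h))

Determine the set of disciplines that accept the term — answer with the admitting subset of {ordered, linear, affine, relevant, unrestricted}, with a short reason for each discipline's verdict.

admitted in: ordered, linear, affine, relevant, unrestricted
use counts: r (λ-bound) ×1; p (λ-bound) ×1; f (λ-bound) ×1; h (λ-bound) ×1
uses in reading order: r, f, p, h
typing: well-typed — term : (((((T2 → T1) → T2 → T1) → T1 → T3) → T1 → T3) → T2) → T2
ordered: ✓ — one use each (r, p, f, h); ordered split holds
linear: ✓ — exactly-once usage across r, p, f, h
affine: ✓ — r, p, f, h: no repeats, contraction unneeded
relevant: ✓ — at least one use each (r, p, f, h)
unrestricted: ✓ — type-checks ((((((T2 → T1) → T2 → T1) → T1 → T3) → T1 → T3) → T2) → T2) and nothing is barred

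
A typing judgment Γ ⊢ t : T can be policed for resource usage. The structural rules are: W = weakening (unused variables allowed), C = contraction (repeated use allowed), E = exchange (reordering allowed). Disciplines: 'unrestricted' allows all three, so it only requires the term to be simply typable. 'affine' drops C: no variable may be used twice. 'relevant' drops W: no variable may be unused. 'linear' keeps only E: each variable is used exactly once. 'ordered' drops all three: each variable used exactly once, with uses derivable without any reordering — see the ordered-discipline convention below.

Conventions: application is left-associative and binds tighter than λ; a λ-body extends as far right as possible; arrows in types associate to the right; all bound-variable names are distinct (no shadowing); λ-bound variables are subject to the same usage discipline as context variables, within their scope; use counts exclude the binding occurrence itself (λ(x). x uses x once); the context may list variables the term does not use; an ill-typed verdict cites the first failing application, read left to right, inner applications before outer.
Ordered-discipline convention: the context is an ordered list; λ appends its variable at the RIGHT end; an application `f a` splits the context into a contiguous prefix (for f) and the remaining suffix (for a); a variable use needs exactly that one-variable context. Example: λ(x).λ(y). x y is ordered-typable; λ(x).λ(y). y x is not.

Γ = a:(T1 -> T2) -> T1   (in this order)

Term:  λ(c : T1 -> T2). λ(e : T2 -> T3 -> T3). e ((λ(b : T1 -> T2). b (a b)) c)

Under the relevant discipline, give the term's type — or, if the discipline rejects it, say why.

term : (T1 -> T2) -> (T2 -> T3 -> T3) -> T3 -> T3
usage: a=1; c (λ-bound)=1; e (λ-bound)=1; b (λ-bound)=2
use order (left to right): e, b, a, b, c
typing: ✓ — (T1 -> T2) -> (T2 -> T3 -> T3) -> T3 -> T3
across the five disciplines: ordered ✗ · linear ✗ · affine ✗ · relevant ✓ · unrestricted ✓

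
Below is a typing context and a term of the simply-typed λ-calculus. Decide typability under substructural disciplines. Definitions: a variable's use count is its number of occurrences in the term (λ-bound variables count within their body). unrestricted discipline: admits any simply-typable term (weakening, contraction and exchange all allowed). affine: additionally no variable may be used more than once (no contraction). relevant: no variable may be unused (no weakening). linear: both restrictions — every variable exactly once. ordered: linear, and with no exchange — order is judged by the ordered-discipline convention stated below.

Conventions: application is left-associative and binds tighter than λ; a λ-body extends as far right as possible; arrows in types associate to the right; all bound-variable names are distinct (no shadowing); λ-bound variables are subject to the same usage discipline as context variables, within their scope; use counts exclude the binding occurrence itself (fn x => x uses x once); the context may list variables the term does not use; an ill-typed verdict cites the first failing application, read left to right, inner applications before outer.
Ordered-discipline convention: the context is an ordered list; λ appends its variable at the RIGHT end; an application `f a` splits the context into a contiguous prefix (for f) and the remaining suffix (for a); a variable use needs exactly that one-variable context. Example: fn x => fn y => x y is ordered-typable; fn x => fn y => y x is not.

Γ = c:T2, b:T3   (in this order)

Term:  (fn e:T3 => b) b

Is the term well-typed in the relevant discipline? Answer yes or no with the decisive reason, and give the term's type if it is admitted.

no — c, e never used (weakening)
variable uses: c: 0×, b: 2×, e (bound): 0×
uses in reading order: b, b
typing: ✓ — T3
across the five disciplines: ordered ✗; linear ✗; affine ✗; relevant ✗; unrestricted ✓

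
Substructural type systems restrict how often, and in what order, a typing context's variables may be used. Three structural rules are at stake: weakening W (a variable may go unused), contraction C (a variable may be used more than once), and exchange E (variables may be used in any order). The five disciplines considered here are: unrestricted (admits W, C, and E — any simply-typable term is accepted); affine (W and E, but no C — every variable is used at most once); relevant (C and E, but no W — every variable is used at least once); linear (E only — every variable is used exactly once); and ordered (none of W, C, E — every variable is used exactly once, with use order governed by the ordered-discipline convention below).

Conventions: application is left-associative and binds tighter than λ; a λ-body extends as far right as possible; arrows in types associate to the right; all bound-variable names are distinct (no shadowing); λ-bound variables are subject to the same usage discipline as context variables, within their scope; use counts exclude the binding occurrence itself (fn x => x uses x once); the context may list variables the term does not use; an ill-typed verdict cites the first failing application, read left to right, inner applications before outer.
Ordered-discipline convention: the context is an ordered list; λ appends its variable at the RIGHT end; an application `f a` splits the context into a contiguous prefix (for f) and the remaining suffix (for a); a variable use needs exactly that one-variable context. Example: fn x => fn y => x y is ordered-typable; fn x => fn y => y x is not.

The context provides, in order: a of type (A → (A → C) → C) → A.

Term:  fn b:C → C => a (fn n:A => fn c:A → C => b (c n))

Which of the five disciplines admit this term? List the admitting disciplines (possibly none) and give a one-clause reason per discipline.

admitting disciplines: linear, affine, relevant, unrestricted
variable uses: a: 1, b [bound]: 1, n [bound]: 1, c [bound]: 1
left-to-right use order: a, b, c, n
typing: the term checks, with type (C → C) → A
ordered ✗ (no ordered split (uses run a, b, c, n))
linear ✓ (single use per variable (a, b, n, c))
affine ✓ (none of a, b, n, c used more than once)
relevant ✓ (at least one use each (a, b, n, c))
unrestricted ✓ (well-typed at (C → C) → A; no restrictions here)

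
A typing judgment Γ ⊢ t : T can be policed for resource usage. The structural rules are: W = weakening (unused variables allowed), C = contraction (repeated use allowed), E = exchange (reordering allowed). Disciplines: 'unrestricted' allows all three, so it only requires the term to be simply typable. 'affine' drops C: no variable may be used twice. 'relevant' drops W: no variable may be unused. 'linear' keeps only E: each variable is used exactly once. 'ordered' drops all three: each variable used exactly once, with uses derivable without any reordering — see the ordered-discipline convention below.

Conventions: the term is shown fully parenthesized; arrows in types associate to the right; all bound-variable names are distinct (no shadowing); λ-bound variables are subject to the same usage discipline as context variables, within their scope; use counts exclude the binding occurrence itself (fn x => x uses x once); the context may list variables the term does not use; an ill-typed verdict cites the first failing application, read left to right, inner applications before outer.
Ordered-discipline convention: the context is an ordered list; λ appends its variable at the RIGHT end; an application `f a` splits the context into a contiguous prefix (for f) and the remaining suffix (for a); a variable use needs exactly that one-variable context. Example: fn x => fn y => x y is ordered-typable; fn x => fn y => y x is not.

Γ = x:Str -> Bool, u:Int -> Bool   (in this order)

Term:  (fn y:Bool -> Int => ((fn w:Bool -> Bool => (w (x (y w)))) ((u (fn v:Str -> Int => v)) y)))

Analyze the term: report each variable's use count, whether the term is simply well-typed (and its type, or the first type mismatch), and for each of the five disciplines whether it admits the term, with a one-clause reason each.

variable uses: x: 1, u: 1, y (λ-bound): 2, w (λ-bound): 2, v (λ-bound): 1
use order (left to right): w, x, y, w, u, v, y
typing: ill-typed: argument of type Bool -> Bool where Bool is required
ordered: ✗ — not simply typable
linear: ✗ — fails simple typing
affine: ✗ — a type mismatch blocks all five
relevant: ✗ — the type mismatch rejects it
unrestricted: ✗ — not simply typable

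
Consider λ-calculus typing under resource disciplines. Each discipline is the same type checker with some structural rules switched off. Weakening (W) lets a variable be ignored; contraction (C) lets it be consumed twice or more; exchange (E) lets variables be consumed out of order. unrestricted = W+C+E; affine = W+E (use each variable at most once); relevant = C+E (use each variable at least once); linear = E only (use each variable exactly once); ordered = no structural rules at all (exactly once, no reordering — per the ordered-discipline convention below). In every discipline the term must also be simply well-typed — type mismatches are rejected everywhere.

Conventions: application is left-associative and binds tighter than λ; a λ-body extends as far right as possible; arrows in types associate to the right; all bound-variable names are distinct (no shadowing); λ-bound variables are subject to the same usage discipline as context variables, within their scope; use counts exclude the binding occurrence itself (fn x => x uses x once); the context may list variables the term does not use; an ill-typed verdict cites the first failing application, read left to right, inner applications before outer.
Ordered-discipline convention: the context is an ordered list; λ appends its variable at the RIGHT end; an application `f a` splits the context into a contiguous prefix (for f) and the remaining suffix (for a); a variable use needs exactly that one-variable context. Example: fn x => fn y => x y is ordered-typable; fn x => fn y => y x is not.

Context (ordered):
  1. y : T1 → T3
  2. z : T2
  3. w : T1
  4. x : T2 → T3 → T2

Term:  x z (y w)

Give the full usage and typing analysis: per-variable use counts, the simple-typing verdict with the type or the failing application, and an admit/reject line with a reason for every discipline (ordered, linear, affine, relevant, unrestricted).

variable uses: y: 1×, z: 1×, w: 1×, x: 1×
left-to-right use order: x, z, y, w
typing: well-typed at T2
ordered ✗ (no ordered split (uses run x, z, y, w))
linear ✓ (single use per variable (y, z, w, x))
affine ✓ (no duplicate uses among y, z, w, x)
relevant ✓ (none of y, z, w, x goes unused)
unrestricted ✓ (typability at T2 is all that's needed)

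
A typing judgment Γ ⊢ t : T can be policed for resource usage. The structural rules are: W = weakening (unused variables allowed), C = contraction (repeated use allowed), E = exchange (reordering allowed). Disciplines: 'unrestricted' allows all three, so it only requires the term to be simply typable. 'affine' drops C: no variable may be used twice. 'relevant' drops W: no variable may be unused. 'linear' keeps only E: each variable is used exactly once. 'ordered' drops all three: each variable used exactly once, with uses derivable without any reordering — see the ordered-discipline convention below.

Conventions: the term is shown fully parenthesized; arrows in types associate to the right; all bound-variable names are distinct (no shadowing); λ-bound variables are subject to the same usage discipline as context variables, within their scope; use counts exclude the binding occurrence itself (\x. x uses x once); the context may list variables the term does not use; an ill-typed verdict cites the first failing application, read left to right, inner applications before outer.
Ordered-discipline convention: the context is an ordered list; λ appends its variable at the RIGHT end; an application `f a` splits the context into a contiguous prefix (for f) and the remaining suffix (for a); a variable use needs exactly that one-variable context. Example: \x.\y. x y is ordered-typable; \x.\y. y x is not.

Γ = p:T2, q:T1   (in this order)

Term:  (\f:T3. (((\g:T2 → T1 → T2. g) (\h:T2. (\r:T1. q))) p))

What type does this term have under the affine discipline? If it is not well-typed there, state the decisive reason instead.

not well-typed under affine — the type mismatch rejects it
counts: p: 1; q: 1; f (λ-bound): 0; g (λ-bound): 1; h (λ-bound): 0; r (λ-bound): 0
use order (left to right): g, q, p
typing: ill-typed: a function awaiting T2 → T1 → T2 gets T2 → T1 → T1
all disciplines: ordered ✗ | linear ✗ | affine ✗ | relevant ✗ | unrestricted ✗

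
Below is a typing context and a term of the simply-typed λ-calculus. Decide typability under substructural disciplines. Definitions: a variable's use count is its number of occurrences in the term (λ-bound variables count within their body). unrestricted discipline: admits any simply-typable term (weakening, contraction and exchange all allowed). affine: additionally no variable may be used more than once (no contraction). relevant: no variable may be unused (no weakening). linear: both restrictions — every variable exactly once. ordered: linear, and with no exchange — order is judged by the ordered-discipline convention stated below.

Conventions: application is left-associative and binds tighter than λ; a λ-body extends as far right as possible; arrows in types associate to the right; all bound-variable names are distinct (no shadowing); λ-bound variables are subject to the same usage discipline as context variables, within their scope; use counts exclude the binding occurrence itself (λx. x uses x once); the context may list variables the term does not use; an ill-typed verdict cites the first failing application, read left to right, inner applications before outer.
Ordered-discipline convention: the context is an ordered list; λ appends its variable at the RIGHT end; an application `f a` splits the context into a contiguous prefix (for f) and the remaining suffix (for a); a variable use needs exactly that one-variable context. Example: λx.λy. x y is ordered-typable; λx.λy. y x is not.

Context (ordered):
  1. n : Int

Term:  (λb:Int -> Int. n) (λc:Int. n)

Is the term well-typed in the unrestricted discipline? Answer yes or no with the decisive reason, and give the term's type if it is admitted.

yes — type-checks (Int) and nothing is barred; term : Int
usage: n: 2; b [bound]: 0; c [bound]: 0
left-to-right use order: n, n
typing: well-typed — term : Int
per-discipline verdicts: ordered ✗, linear ✗, affine ✗, relevant ✗, unrestricted ✓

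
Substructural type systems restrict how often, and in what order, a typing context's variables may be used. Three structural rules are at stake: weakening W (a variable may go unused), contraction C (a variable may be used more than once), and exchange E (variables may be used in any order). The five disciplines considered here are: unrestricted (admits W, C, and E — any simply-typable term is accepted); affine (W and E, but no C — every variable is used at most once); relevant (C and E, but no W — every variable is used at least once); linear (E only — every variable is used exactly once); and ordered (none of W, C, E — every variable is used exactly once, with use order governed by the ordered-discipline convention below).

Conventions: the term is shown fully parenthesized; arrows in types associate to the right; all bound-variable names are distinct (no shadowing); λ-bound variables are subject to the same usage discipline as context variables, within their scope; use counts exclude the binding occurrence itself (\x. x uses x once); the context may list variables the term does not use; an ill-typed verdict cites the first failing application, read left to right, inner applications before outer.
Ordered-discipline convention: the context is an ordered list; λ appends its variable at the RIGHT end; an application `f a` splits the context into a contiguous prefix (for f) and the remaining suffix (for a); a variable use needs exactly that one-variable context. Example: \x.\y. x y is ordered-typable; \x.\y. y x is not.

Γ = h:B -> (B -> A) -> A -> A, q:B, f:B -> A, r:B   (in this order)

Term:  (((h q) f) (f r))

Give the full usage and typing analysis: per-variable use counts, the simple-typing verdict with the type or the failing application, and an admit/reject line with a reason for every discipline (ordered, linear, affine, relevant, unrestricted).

usage: h: 1×, q: 1×, f: 2×, r: 1×
use order (left to right): h, q, f, f, r
typing: ✓ — A
ordered: ✗ — needs contraction — f ×2
linear: ✗ — needs contraction — f ×2
affine: ✗ — needs contraction — f ×2
relevant: ✓ — every one of h, q, f, r appears
unrestricted: ✓ — type-checks (A) and nothing is barred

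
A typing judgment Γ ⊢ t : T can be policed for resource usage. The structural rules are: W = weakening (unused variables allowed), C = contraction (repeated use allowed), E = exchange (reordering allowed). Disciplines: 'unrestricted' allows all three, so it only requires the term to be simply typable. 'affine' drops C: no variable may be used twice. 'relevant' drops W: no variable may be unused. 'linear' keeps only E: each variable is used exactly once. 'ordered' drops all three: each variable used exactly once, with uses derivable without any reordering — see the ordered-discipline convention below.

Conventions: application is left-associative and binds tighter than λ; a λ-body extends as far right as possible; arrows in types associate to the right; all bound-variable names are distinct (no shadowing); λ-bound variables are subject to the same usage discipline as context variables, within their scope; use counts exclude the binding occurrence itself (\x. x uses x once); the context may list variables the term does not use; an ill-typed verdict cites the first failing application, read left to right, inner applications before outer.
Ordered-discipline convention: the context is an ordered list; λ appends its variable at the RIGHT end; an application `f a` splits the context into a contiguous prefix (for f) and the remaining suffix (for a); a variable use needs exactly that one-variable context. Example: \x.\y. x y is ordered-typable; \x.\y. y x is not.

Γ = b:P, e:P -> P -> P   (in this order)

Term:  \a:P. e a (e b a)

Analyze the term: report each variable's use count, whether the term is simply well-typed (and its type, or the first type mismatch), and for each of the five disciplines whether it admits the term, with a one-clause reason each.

usage: b ×1, e ×2, a (λ-bound) ×2
order of uses: e, a, e, b, a
typing: the term checks, with type P -> P
ordered: ✗, repeated use of e ×2, a ×2
linear: ✗, repeated use of e ×2, a ×2
affine: ✗, repeated use of e ×2, a ×2
relevant: ✓, none of b, e, a goes unused
unrestricted: ✓, well-typed at P -> P; no restrictions here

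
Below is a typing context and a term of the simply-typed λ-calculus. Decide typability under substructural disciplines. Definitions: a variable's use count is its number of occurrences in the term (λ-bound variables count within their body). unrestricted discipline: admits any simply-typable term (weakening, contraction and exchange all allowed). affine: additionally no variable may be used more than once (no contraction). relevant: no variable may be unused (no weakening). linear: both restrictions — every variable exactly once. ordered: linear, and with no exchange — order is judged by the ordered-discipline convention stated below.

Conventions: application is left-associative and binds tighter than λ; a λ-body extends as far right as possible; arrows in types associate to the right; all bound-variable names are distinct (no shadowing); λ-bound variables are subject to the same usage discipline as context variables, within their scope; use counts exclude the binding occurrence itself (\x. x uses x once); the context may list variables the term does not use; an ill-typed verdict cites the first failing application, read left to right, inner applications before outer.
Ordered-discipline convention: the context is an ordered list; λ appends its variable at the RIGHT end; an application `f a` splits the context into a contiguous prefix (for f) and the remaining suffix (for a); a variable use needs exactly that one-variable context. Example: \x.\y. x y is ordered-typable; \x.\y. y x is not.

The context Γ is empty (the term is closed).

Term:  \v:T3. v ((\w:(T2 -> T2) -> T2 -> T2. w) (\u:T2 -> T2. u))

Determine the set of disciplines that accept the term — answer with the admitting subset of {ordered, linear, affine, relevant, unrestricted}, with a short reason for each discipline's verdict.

admitted by: none
usage: v (bound) ×1, w (bound) ×1, u (bound) ×1
uses in reading order: v, w, u
typing: ill-typed: non-function type T3 applied to an argument
ordered: ✗ — a type mismatch blocks all five
linear: ✗ — the type mismatch rejects it
affine: ✗ — not simply typable
relevant: ✗ — fails simple typing
unrestricted: ✗ — a type mismatch blocks all five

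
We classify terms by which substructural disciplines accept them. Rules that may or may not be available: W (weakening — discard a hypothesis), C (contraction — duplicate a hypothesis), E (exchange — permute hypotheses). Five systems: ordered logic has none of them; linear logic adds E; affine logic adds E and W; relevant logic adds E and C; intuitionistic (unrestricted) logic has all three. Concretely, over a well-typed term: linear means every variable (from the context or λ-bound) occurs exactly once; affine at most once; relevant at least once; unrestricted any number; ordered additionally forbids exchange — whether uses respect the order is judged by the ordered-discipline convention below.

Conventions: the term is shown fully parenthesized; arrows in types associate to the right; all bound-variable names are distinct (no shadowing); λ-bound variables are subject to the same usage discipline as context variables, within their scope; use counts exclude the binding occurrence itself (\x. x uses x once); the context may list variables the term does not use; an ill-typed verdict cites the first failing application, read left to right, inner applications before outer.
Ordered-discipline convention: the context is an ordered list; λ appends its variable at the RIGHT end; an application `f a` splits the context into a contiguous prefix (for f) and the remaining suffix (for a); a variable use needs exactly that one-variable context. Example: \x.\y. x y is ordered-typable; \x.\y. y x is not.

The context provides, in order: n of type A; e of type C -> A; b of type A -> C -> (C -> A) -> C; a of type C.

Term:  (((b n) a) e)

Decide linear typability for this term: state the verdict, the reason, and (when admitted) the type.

yes — single use per variable (n, e, b, a); term : C
use counts: n: 1; e: 1; b: 1; a: 1
uses in reading order: b, n, a, e
typing: well-typed at C
per-discipline verdicts: ordered ✗, linear ✓, affine ✓, relevant ✓, unrestricted ✓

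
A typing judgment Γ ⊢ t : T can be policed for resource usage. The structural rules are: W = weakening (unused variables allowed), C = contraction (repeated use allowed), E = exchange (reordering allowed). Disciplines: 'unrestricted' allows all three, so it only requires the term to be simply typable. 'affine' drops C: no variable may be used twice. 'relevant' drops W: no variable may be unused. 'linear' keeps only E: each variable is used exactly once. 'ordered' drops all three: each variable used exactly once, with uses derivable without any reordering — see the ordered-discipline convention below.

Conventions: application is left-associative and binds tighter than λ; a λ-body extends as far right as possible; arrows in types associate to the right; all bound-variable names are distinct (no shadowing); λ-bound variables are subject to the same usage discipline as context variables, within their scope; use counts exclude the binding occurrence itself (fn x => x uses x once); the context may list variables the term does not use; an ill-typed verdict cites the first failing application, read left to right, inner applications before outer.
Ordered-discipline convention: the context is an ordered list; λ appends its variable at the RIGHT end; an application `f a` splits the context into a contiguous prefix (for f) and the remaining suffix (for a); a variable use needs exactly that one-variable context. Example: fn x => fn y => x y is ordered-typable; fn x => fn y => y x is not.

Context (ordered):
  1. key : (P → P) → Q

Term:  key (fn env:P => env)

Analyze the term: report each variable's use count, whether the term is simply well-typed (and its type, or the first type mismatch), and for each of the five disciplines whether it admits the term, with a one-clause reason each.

variable uses: key=1, env (bound)=1
use order (left to right): key, env
typing: well-typed at Q
ordered: ✓ — one use each (key, env); ordered split holds
linear: ✓ — key, env: one use apiece
affine: ✓ — key, env: no repeats, contraction unneeded
relevant: ✓ — none of key, env goes unused
unrestricted: ✓ — type-checks (Q) and nothing is barred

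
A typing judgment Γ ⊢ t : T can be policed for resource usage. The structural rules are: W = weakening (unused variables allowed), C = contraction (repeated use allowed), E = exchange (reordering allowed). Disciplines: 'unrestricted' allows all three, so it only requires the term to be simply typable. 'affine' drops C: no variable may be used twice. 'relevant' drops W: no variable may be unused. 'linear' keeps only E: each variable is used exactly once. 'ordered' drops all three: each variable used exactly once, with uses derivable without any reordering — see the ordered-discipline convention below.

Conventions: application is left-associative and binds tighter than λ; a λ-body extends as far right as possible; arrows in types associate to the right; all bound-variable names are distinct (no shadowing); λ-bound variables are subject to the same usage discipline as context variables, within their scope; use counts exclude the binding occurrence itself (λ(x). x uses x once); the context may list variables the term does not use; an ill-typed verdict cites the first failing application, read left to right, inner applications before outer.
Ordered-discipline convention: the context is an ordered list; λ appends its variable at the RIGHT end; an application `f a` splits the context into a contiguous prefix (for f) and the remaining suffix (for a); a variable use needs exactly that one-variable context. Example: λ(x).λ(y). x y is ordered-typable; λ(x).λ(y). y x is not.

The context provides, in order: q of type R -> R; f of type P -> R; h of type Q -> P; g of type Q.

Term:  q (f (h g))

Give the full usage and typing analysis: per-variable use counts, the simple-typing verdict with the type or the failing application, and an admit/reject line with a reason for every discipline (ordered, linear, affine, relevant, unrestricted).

variable uses: q: 1, f: 1, h: 1, g: 1
left-to-right use order: q, f, h, g
typing: ✓ — R
ordered ✓ (q, f, h, g: once each, no exchange needed)
linear ✓ (q, f, h, g: one use apiece)
affine ✓ (no duplicate uses among q, f, h, g)
relevant ✓ (at least one use each (q, f, h, g))
unrestricted ✓ (typability at R is all that's needed)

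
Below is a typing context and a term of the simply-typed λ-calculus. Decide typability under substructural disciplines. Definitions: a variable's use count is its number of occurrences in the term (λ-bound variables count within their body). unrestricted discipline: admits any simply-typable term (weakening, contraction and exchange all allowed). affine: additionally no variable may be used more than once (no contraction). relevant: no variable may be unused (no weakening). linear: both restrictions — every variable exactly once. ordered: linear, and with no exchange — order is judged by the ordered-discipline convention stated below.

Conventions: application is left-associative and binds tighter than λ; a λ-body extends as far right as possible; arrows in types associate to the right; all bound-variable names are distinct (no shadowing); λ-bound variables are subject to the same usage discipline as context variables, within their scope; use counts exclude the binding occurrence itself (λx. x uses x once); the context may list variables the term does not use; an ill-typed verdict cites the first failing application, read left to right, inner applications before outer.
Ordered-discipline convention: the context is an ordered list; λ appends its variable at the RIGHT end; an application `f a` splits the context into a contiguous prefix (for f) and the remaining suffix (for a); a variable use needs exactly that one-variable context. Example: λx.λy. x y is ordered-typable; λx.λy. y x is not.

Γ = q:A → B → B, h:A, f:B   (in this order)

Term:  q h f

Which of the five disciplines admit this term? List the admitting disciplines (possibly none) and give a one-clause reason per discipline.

admitted by: ordered, linear, affine, relevant, unrestricted
variable uses: q: 1×, h: 1×, f: 1×
use order (left to right): q, h, f
typing: well-typed — term : B
ordered ✓ (q, h, f once each; derivable with no W/C/E)
linear ✓ (each of q, h, f used exactly once)
affine ✓ (none of q, h, f used more than once)
relevant ✓ (at least one use each (q, h, f))
unrestricted ✓ (well-typed at B; no restrictions here)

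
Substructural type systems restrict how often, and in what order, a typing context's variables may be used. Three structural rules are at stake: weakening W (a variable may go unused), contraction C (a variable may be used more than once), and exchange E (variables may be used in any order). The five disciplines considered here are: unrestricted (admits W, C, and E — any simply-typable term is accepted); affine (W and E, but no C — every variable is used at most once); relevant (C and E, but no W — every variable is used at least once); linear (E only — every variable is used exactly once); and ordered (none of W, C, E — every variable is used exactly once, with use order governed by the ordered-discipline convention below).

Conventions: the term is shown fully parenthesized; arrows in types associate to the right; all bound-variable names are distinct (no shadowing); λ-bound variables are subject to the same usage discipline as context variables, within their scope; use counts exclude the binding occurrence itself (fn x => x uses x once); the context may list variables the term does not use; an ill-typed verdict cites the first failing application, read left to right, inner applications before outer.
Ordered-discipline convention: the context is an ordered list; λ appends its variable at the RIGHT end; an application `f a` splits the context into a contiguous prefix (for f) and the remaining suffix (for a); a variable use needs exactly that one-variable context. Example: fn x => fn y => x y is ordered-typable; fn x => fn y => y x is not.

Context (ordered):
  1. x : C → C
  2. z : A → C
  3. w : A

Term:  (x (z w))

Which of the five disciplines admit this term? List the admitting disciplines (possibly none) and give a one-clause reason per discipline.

accepted by: ordered, linear, affine, relevant, unrestricted
use counts: x: 1; z: 1; w: 1
use order (left to right): x, z, w
typing: well-typed — term : C
ordered: ✓ — one use each (x, z, w); ordered split holds
linear: ✓ — each of x, z, w used exactly once
affine: ✓ — x, z, w: no repeats, contraction unneeded
relevant: ✓ — every one of x, z, w appears
unrestricted: ✓ — typability at C is all that's needed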